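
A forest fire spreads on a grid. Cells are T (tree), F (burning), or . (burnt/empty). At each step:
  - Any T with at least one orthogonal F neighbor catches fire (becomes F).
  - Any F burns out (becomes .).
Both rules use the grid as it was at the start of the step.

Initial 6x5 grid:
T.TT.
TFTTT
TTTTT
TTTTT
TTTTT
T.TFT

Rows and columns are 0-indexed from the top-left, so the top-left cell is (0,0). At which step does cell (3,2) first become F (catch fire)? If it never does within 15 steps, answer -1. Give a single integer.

Step 1: cell (3,2)='T' (+6 fires, +2 burnt)
Step 2: cell (3,2)='T' (+9 fires, +6 burnt)
Step 3: cell (3,2)='F' (+7 fires, +9 burnt)
  -> target ignites at step 3
Step 4: cell (3,2)='.' (+2 fires, +7 burnt)
Step 5: cell (3,2)='.' (+1 fires, +2 burnt)
Step 6: cell (3,2)='.' (+0 fires, +1 burnt)
  fire out at step 6

3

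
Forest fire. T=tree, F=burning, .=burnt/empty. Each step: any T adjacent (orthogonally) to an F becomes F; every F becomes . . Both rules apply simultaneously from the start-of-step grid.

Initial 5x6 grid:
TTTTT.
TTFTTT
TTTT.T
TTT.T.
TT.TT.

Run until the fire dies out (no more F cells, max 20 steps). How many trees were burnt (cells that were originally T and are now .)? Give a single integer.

Step 1: +4 fires, +1 burnt (F count now 4)
Step 2: +7 fires, +4 burnt (F count now 7)
Step 3: +5 fires, +7 burnt (F count now 5)
Step 4: +3 fires, +5 burnt (F count now 3)
Step 5: +1 fires, +3 burnt (F count now 1)
Step 6: +0 fires, +1 burnt (F count now 0)
Fire out after step 6
Initially T: 23, now '.': 27
Total burnt (originally-T cells now '.'): 20

Answer: 20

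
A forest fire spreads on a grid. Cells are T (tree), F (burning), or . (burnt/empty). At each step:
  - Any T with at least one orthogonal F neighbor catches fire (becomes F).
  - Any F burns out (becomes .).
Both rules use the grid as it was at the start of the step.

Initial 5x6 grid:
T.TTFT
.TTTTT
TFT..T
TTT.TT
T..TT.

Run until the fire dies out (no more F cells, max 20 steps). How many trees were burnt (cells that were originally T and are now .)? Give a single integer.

Step 1: +7 fires, +2 burnt (F count now 7)
Step 2: +6 fires, +7 burnt (F count now 6)
Step 3: +2 fires, +6 burnt (F count now 2)
Step 4: +1 fires, +2 burnt (F count now 1)
Step 5: +1 fires, +1 burnt (F count now 1)
Step 6: +1 fires, +1 burnt (F count now 1)
Step 7: +1 fires, +1 burnt (F count now 1)
Step 8: +0 fires, +1 burnt (F count now 0)
Fire out after step 8
Initially T: 20, now '.': 29
Total burnt (originally-T cells now '.'): 19

Answer: 19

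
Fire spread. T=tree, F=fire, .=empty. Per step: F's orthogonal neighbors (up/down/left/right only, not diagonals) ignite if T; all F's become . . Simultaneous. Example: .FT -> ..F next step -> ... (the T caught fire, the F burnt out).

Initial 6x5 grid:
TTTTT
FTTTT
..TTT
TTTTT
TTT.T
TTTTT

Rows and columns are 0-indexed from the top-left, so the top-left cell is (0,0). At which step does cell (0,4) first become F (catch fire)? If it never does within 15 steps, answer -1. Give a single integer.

Step 1: cell (0,4)='T' (+2 fires, +1 burnt)
Step 2: cell (0,4)='T' (+2 fires, +2 burnt)
Step 3: cell (0,4)='T' (+3 fires, +2 burnt)
Step 4: cell (0,4)='T' (+4 fires, +3 burnt)
Step 5: cell (0,4)='F' (+5 fires, +4 burnt)
  -> target ignites at step 5
Step 6: cell (0,4)='.' (+4 fires, +5 burnt)
Step 7: cell (0,4)='.' (+4 fires, +4 burnt)
Step 8: cell (0,4)='.' (+2 fires, +4 burnt)
Step 9: cell (0,4)='.' (+0 fires, +2 burnt)
  fire out at step 9

5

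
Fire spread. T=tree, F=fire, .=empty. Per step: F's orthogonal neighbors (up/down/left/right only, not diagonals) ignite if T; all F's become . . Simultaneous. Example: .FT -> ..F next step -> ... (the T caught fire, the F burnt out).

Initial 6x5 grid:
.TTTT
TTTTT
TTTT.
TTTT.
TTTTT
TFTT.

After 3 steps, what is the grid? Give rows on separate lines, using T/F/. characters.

Step 1: 3 trees catch fire, 1 burn out
  .TTTT
  TTTTT
  TTTT.
  TTTT.
  TFTTT
  F.FT.
Step 2: 4 trees catch fire, 3 burn out
  .TTTT
  TTTTT
  TTTT.
  TFTT.
  F.FTT
  ...F.
Step 3: 4 trees catch fire, 4 burn out
  .TTTT
  TTTTT
  TFTT.
  F.FT.
  ...FT
  .....

.TTTT
TTTTT
TFTT.
F.FT.
...FT
.....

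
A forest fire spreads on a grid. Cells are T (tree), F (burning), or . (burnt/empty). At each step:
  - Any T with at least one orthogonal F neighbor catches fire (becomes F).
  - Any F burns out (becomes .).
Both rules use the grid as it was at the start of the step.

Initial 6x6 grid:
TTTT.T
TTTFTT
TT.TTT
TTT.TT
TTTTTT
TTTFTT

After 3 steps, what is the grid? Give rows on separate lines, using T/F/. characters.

Step 1: 7 trees catch fire, 2 burn out
  TTTF.T
  TTF.FT
  TT.FTT
  TTT.TT
  TTTFTT
  TTF.FT
Step 2: 8 trees catch fire, 7 burn out
  TTF..T
  TF...F
  TT..FT
  TTT.TT
  TTF.FT
  TF...F
Step 3: 10 trees catch fire, 8 burn out
  TF...F
  F.....
  TF...F
  TTF.FT
  TF...F
  F.....

TF...F
F.....
TF...F
TTF.FT
TF...F
F.....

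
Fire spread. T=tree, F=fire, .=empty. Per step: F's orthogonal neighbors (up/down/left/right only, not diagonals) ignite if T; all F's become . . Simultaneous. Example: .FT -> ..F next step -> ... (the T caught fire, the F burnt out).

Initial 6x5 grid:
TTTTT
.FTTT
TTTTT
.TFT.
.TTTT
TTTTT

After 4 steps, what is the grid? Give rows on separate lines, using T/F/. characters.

Step 1: 7 trees catch fire, 2 burn out
  TFTTT
  ..FTT
  TFFTT
  .F.F.
  .TFTT
  TTTTT
Step 2: 8 trees catch fire, 7 burn out
  F.FTT
  ...FT
  F..FT
  .....
  .F.FT
  TTFTT
Step 3: 6 trees catch fire, 8 burn out
  ...FT
  ....F
  ....F
  .....
  ....F
  TF.FT
Step 4: 3 trees catch fire, 6 burn out
  ....F
  .....
  .....
  .....
  .....
  F...F

....F
.....
.....
.....
.....
F...F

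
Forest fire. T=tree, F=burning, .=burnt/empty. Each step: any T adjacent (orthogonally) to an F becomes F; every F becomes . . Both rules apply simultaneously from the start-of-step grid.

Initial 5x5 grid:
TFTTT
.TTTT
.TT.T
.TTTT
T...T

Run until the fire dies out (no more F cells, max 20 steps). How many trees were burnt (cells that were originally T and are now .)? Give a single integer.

Answer: 16

Derivation:
Step 1: +3 fires, +1 burnt (F count now 3)
Step 2: +3 fires, +3 burnt (F count now 3)
Step 3: +4 fires, +3 burnt (F count now 4)
Step 4: +2 fires, +4 burnt (F count now 2)
Step 5: +2 fires, +2 burnt (F count now 2)
Step 6: +1 fires, +2 burnt (F count now 1)
Step 7: +1 fires, +1 burnt (F count now 1)
Step 8: +0 fires, +1 burnt (F count now 0)
Fire out after step 8
Initially T: 17, now '.': 24
Total burnt (originally-T cells now '.'): 16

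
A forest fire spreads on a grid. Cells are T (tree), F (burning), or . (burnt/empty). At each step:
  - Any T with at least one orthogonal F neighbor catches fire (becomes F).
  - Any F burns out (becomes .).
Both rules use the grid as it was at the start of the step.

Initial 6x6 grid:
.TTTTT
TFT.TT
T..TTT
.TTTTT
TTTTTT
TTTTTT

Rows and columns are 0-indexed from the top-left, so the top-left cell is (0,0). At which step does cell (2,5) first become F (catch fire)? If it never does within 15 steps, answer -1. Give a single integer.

Step 1: cell (2,5)='T' (+3 fires, +1 burnt)
Step 2: cell (2,5)='T' (+2 fires, +3 burnt)
Step 3: cell (2,5)='T' (+1 fires, +2 burnt)
Step 4: cell (2,5)='T' (+1 fires, +1 burnt)
Step 5: cell (2,5)='T' (+2 fires, +1 burnt)
Step 6: cell (2,5)='T' (+2 fires, +2 burnt)
Step 7: cell (2,5)='F' (+3 fires, +2 burnt)
  -> target ignites at step 7
Step 8: cell (2,5)='.' (+3 fires, +3 burnt)
Step 9: cell (2,5)='.' (+4 fires, +3 burnt)
Step 10: cell (2,5)='.' (+4 fires, +4 burnt)
Step 11: cell (2,5)='.' (+2 fires, +4 burnt)
Step 12: cell (2,5)='.' (+2 fires, +2 burnt)
Step 13: cell (2,5)='.' (+1 fires, +2 burnt)
Step 14: cell (2,5)='.' (+0 fires, +1 burnt)
  fire out at step 14

7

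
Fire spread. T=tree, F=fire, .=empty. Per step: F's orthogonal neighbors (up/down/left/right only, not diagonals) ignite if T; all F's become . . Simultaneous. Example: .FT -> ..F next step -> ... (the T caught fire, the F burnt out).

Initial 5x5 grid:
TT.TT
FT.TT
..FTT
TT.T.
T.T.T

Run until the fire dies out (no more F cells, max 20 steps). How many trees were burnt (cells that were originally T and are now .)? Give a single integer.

Answer: 10

Derivation:
Step 1: +3 fires, +2 burnt (F count now 3)
Step 2: +4 fires, +3 burnt (F count now 4)
Step 3: +2 fires, +4 burnt (F count now 2)
Step 4: +1 fires, +2 burnt (F count now 1)
Step 5: +0 fires, +1 burnt (F count now 0)
Fire out after step 5
Initially T: 15, now '.': 20
Total burnt (originally-T cells now '.'): 10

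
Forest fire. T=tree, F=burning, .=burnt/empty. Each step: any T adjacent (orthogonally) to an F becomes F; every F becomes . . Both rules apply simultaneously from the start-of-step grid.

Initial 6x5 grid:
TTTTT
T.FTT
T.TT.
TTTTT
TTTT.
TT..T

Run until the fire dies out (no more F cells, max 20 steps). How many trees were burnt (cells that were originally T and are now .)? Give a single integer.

Answer: 22

Derivation:
Step 1: +3 fires, +1 burnt (F count now 3)
Step 2: +5 fires, +3 burnt (F count now 5)
Step 3: +5 fires, +5 burnt (F count now 5)
Step 4: +5 fires, +5 burnt (F count now 5)
Step 5: +3 fires, +5 burnt (F count now 3)
Step 6: +1 fires, +3 burnt (F count now 1)
Step 7: +0 fires, +1 burnt (F count now 0)
Fire out after step 7
Initially T: 23, now '.': 29
Total burnt (originally-T cells now '.'): 22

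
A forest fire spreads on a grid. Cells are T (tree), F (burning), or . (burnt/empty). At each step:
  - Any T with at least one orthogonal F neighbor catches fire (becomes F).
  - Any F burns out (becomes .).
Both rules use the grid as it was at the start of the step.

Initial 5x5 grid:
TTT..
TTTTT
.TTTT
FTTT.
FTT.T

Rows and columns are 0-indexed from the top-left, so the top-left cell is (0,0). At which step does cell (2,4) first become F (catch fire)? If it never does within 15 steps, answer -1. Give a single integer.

Step 1: cell (2,4)='T' (+2 fires, +2 burnt)
Step 2: cell (2,4)='T' (+3 fires, +2 burnt)
Step 3: cell (2,4)='T' (+3 fires, +3 burnt)
Step 4: cell (2,4)='T' (+4 fires, +3 burnt)
Step 5: cell (2,4)='F' (+4 fires, +4 burnt)
  -> target ignites at step 5
Step 6: cell (2,4)='.' (+1 fires, +4 burnt)
Step 7: cell (2,4)='.' (+0 fires, +1 burnt)
  fire out at step 7

5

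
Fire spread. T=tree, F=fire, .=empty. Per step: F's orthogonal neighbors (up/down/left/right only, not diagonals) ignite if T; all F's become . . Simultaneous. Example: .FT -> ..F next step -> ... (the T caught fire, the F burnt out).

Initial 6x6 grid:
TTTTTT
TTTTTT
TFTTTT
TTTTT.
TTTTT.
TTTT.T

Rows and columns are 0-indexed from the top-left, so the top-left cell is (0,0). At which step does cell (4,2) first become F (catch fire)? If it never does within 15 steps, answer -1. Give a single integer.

Step 1: cell (4,2)='T' (+4 fires, +1 burnt)
Step 2: cell (4,2)='T' (+7 fires, +4 burnt)
Step 3: cell (4,2)='F' (+8 fires, +7 burnt)
  -> target ignites at step 3
Step 4: cell (4,2)='.' (+7 fires, +8 burnt)
Step 5: cell (4,2)='.' (+4 fires, +7 burnt)
Step 6: cell (4,2)='.' (+1 fires, +4 burnt)
Step 7: cell (4,2)='.' (+0 fires, +1 burnt)
  fire out at step 7

3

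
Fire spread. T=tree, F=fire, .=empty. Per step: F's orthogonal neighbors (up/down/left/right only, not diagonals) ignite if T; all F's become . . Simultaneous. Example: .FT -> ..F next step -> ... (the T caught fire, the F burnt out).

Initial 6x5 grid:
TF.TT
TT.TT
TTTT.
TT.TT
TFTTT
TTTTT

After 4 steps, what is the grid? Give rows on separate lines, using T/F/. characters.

Step 1: 6 trees catch fire, 2 burn out
  F..TT
  TF.TT
  TTTT.
  TF.TT
  F.FTT
  TFTTT
Step 2: 6 trees catch fire, 6 burn out
  ...TT
  F..TT
  TFTT.
  F..TT
  ...FT
  F.FTT
Step 3: 5 trees catch fire, 6 burn out
  ...TT
  ...TT
  F.FT.
  ...FT
  ....F
  ...FT
Step 4: 3 trees catch fire, 5 burn out
  ...TT
  ...TT
  ...F.
  ....F
  .....
  ....F

...TT
...TT
...F.
....F
.....
....F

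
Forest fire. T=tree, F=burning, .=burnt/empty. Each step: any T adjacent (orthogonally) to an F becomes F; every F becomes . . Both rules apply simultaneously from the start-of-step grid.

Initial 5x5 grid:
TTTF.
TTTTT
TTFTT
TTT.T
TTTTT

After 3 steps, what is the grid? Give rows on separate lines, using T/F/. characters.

Step 1: 6 trees catch fire, 2 burn out
  TTF..
  TTFFT
  TF.FT
  TTF.T
  TTTTT
Step 2: 7 trees catch fire, 6 burn out
  TF...
  TF..F
  F...F
  TF..T
  TTFTT
Step 3: 6 trees catch fire, 7 burn out
  F....
  F....
  .....
  F...F
  TF.FT

F....
F....
.....
F...F
TF.FT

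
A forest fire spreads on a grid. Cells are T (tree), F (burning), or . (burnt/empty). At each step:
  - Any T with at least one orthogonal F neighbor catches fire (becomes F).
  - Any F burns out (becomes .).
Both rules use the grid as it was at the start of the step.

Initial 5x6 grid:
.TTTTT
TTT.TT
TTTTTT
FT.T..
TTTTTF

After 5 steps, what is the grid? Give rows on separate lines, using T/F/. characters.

Step 1: 4 trees catch fire, 2 burn out
  .TTTTT
  TTT.TT
  FTTTTT
  .F.T..
  FTTTF.
Step 2: 4 trees catch fire, 4 burn out
  .TTTTT
  FTT.TT
  .FTTTT
  ...T..
  .FTF..
Step 3: 4 trees catch fire, 4 burn out
  .TTTTT
  .FT.TT
  ..FTTT
  ...F..
  ..F...
Step 4: 3 trees catch fire, 4 burn out
  .FTTTT
  ..F.TT
  ...FTT
  ......
  ......
Step 5: 2 trees catch fire, 3 burn out
  ..FTTT
  ....TT
  ....FT
  ......
  ......

..FTTT
....TT
....FT
......
......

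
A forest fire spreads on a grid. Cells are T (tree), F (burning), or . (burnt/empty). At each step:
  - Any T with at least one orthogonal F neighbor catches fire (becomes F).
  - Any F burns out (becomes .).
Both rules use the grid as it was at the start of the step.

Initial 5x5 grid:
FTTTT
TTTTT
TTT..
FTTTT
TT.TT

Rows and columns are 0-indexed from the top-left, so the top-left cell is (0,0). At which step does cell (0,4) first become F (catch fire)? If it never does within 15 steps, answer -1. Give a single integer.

Step 1: cell (0,4)='T' (+5 fires, +2 burnt)
Step 2: cell (0,4)='T' (+5 fires, +5 burnt)
Step 3: cell (0,4)='T' (+4 fires, +5 burnt)
Step 4: cell (0,4)='F' (+4 fires, +4 burnt)
  -> target ignites at step 4
Step 5: cell (0,4)='.' (+2 fires, +4 burnt)
Step 6: cell (0,4)='.' (+0 fires, +2 burnt)
  fire out at step 6

4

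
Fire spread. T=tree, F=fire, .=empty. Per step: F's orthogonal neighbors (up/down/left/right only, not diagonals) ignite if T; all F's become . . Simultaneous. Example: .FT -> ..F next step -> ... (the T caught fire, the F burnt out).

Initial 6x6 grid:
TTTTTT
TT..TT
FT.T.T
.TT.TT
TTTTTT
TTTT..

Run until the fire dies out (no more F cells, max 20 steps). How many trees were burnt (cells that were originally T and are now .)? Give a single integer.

Answer: 26

Derivation:
Step 1: +2 fires, +1 burnt (F count now 2)
Step 2: +3 fires, +2 burnt (F count now 3)
Step 3: +3 fires, +3 burnt (F count now 3)
Step 4: +4 fires, +3 burnt (F count now 4)
Step 5: +4 fires, +4 burnt (F count now 4)
Step 6: +3 fires, +4 burnt (F count now 3)
Step 7: +4 fires, +3 burnt (F count now 4)
Step 8: +2 fires, +4 burnt (F count now 2)
Step 9: +1 fires, +2 burnt (F count now 1)
Step 10: +0 fires, +1 burnt (F count now 0)
Fire out after step 10
Initially T: 27, now '.': 35
Total burnt (originally-T cells now '.'): 26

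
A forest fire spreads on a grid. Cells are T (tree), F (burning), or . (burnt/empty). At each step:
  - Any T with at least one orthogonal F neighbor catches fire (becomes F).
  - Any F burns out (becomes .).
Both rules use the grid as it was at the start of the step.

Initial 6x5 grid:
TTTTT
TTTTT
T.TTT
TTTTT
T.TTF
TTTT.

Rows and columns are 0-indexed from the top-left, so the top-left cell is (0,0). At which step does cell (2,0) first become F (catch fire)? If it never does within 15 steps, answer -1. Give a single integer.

Step 1: cell (2,0)='T' (+2 fires, +1 burnt)
Step 2: cell (2,0)='T' (+4 fires, +2 burnt)
Step 3: cell (2,0)='T' (+4 fires, +4 burnt)
Step 4: cell (2,0)='T' (+5 fires, +4 burnt)
Step 5: cell (2,0)='T' (+4 fires, +5 burnt)
Step 6: cell (2,0)='F' (+4 fires, +4 burnt)
  -> target ignites at step 6
Step 7: cell (2,0)='.' (+2 fires, +4 burnt)
Step 8: cell (2,0)='.' (+1 fires, +2 burnt)
Step 9: cell (2,0)='.' (+0 fires, +1 burnt)
  fire out at step 9

6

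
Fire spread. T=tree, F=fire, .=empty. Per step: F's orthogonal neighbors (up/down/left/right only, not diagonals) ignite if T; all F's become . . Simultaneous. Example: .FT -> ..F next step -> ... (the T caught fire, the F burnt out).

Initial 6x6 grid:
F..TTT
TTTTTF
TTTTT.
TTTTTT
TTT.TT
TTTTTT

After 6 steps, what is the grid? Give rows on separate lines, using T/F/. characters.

Step 1: 3 trees catch fire, 2 burn out
  ...TTF
  FTTTF.
  TTTTT.
  TTTTTT
  TTT.TT
  TTTTTT
Step 2: 5 trees catch fire, 3 burn out
  ...TF.
  .FTF..
  FTTTF.
  TTTTTT
  TTT.TT
  TTTTTT
Step 3: 6 trees catch fire, 5 burn out
  ...F..
  ..F...
  .FTF..
  FTTTFT
  TTT.TT
  TTTTTT
Step 4: 6 trees catch fire, 6 burn out
  ......
  ......
  ..F...
  .FTF.F
  FTT.FT
  TTTTTT
Step 5: 5 trees catch fire, 6 burn out
  ......
  ......
  ......
  ..F...
  .FT..F
  FTTTFT
Step 6: 4 trees catch fire, 5 burn out
  ......
  ......
  ......
  ......
  ..F...
  .FTF.F

......
......
......
......
..F...
.FTF.F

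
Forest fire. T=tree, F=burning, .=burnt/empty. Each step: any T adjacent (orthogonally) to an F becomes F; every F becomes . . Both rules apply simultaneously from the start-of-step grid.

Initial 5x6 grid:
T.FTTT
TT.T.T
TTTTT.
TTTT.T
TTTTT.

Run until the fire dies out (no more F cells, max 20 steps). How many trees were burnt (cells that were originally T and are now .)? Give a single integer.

Step 1: +1 fires, +1 burnt (F count now 1)
Step 2: +2 fires, +1 burnt (F count now 2)
Step 3: +2 fires, +2 burnt (F count now 2)
Step 4: +4 fires, +2 burnt (F count now 4)
Step 5: +3 fires, +4 burnt (F count now 3)
Step 6: +5 fires, +3 burnt (F count now 5)
Step 7: +3 fires, +5 burnt (F count now 3)
Step 8: +2 fires, +3 burnt (F count now 2)
Step 9: +0 fires, +2 burnt (F count now 0)
Fire out after step 9
Initially T: 23, now '.': 29
Total burnt (originally-T cells now '.'): 22

Answer: 22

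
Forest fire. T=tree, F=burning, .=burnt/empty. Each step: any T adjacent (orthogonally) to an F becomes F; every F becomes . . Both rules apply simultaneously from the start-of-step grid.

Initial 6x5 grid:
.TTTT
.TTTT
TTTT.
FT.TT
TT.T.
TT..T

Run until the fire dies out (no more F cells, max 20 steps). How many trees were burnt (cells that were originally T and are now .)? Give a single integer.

Answer: 20

Derivation:
Step 1: +3 fires, +1 burnt (F count now 3)
Step 2: +3 fires, +3 burnt (F count now 3)
Step 3: +3 fires, +3 burnt (F count now 3)
Step 4: +3 fires, +3 burnt (F count now 3)
Step 5: +3 fires, +3 burnt (F count now 3)
Step 6: +4 fires, +3 burnt (F count now 4)
Step 7: +1 fires, +4 burnt (F count now 1)
Step 8: +0 fires, +1 burnt (F count now 0)
Fire out after step 8
Initially T: 21, now '.': 29
Total burnt (originally-T cells now '.'): 20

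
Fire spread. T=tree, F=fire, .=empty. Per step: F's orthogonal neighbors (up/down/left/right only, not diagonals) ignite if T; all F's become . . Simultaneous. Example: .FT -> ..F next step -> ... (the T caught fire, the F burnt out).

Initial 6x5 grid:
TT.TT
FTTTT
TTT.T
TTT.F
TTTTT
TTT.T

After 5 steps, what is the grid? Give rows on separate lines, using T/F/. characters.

Step 1: 5 trees catch fire, 2 burn out
  FT.TT
  .FTTT
  FTT.F
  TTT..
  TTTTF
  TTT.T
Step 2: 7 trees catch fire, 5 burn out
  .F.TT
  ..FTF
  .FT..
  FTT..
  TTTF.
  TTT.F
Step 3: 6 trees catch fire, 7 burn out
  ...TF
  ...F.
  ..F..
  .FT..
  FTF..
  TTT..
Step 4: 5 trees catch fire, 6 burn out
  ...F.
  .....
  .....
  ..F..
  .F...
  FTF..
Step 5: 1 trees catch fire, 5 burn out
  .....
  .....
  .....
  .....
  .....
  .F...

.....
.....
.....
.....
.....
.F...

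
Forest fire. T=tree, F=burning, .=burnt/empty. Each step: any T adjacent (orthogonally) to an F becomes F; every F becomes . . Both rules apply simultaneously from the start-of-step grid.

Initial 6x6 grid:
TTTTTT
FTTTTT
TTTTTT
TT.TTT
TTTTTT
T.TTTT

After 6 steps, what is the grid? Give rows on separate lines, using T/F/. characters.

Step 1: 3 trees catch fire, 1 burn out
  FTTTTT
  .FTTTT
  FTTTTT
  TT.TTT
  TTTTTT
  T.TTTT
Step 2: 4 trees catch fire, 3 burn out
  .FTTTT
  ..FTTT
  .FTTTT
  FT.TTT
  TTTTTT
  T.TTTT
Step 3: 5 trees catch fire, 4 burn out
  ..FTTT
  ...FTT
  ..FTTT
  .F.TTT
  FTTTTT
  T.TTTT
Step 4: 5 trees catch fire, 5 burn out
  ...FTT
  ....FT
  ...FTT
  ...TTT
  .FTTTT
  F.TTTT
Step 5: 5 trees catch fire, 5 burn out
  ....FT
  .....F
  ....FT
  ...FTT
  ..FTTT
  ..TTTT
Step 6: 5 trees catch fire, 5 burn out
  .....F
  ......
  .....F
  ....FT
  ...FTT
  ..FTTT

.....F
......
.....F
....FT
...FTT
..FTTT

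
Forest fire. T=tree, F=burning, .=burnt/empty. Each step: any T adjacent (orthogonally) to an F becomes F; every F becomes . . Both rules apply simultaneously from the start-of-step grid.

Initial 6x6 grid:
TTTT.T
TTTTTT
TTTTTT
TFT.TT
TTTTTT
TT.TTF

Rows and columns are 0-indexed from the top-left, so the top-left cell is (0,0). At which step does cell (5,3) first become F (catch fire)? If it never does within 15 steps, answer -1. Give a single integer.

Step 1: cell (5,3)='T' (+6 fires, +2 burnt)
Step 2: cell (5,3)='F' (+9 fires, +6 burnt)
  -> target ignites at step 2
Step 3: cell (5,3)='.' (+8 fires, +9 burnt)
Step 4: cell (5,3)='.' (+5 fires, +8 burnt)
Step 5: cell (5,3)='.' (+3 fires, +5 burnt)
Step 6: cell (5,3)='.' (+0 fires, +3 burnt)
  fire out at step 6

2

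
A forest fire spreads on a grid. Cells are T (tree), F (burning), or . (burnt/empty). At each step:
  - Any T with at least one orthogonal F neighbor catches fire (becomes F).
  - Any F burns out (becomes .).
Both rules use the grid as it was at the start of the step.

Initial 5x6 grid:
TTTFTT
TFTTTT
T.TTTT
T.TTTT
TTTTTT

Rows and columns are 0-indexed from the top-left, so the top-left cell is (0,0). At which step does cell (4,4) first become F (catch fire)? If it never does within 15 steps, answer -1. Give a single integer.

Step 1: cell (4,4)='T' (+6 fires, +2 burnt)
Step 2: cell (4,4)='T' (+6 fires, +6 burnt)
Step 3: cell (4,4)='T' (+5 fires, +6 burnt)
Step 4: cell (4,4)='T' (+5 fires, +5 burnt)
Step 5: cell (4,4)='F' (+3 fires, +5 burnt)
  -> target ignites at step 5
Step 6: cell (4,4)='.' (+1 fires, +3 burnt)
Step 7: cell (4,4)='.' (+0 fires, +1 burnt)
  fire out at step 7

5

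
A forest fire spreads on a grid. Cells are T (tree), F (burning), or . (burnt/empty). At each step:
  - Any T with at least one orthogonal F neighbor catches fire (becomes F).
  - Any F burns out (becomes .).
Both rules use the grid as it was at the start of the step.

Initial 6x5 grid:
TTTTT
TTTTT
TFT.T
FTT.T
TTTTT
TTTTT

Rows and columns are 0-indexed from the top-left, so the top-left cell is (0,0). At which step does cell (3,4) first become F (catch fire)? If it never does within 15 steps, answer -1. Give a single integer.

Step 1: cell (3,4)='T' (+5 fires, +2 burnt)
Step 2: cell (3,4)='T' (+6 fires, +5 burnt)
Step 3: cell (3,4)='T' (+5 fires, +6 burnt)
Step 4: cell (3,4)='T' (+4 fires, +5 burnt)
Step 5: cell (3,4)='T' (+4 fires, +4 burnt)
Step 6: cell (3,4)='F' (+2 fires, +4 burnt)
  -> target ignites at step 6
Step 7: cell (3,4)='.' (+0 fires, +2 burnt)
  fire out at step 7

6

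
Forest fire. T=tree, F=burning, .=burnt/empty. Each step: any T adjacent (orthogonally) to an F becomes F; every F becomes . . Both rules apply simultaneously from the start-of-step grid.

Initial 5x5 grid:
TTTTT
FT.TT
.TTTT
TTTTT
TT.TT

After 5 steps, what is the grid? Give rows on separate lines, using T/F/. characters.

Step 1: 2 trees catch fire, 1 burn out
  FTTTT
  .F.TT
  .TTTT
  TTTTT
  TT.TT
Step 2: 2 trees catch fire, 2 burn out
  .FTTT
  ...TT
  .FTTT
  TTTTT
  TT.TT
Step 3: 3 trees catch fire, 2 burn out
  ..FTT
  ...TT
  ..FTT
  TFTTT
  TT.TT
Step 4: 5 trees catch fire, 3 burn out
  ...FT
  ...TT
  ...FT
  F.FTT
  TF.TT
Step 5: 5 trees catch fire, 5 burn out
  ....F
  ...FT
  ....F
  ...FT
  F..TT

....F
...FT
....F
...FT
F..TT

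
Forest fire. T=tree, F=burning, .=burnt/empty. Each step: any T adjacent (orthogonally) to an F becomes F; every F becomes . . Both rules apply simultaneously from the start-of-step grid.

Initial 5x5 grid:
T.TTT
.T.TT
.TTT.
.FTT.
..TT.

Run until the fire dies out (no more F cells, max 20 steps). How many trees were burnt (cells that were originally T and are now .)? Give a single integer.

Answer: 13

Derivation:
Step 1: +2 fires, +1 burnt (F count now 2)
Step 2: +4 fires, +2 burnt (F count now 4)
Step 3: +2 fires, +4 burnt (F count now 2)
Step 4: +1 fires, +2 burnt (F count now 1)
Step 5: +2 fires, +1 burnt (F count now 2)
Step 6: +2 fires, +2 burnt (F count now 2)
Step 7: +0 fires, +2 burnt (F count now 0)
Fire out after step 7
Initially T: 14, now '.': 24
Total burnt (originally-T cells now '.'): 13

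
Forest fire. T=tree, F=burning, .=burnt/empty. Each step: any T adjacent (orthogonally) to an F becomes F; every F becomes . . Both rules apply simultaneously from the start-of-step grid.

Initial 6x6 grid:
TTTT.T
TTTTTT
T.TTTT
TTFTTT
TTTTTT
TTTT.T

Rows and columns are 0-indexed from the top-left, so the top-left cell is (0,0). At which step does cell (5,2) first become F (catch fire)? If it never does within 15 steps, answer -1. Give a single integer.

Step 1: cell (5,2)='T' (+4 fires, +1 burnt)
Step 2: cell (5,2)='F' (+7 fires, +4 burnt)
  -> target ignites at step 2
Step 3: cell (5,2)='.' (+10 fires, +7 burnt)
Step 4: cell (5,2)='.' (+7 fires, +10 burnt)
Step 5: cell (5,2)='.' (+3 fires, +7 burnt)
Step 6: cell (5,2)='.' (+1 fires, +3 burnt)
Step 7: cell (5,2)='.' (+0 fires, +1 burnt)
  fire out at step 7

2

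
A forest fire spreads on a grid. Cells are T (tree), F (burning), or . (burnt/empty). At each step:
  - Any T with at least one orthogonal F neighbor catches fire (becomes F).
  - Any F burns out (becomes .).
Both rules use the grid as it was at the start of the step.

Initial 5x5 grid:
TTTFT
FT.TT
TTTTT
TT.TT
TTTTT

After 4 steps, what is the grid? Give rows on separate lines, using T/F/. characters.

Step 1: 6 trees catch fire, 2 burn out
  FTF.F
  .F.FT
  FTTTT
  TT.TT
  TTTTT
Step 2: 5 trees catch fire, 6 burn out
  .F...
  ....F
  .FTFT
  FT.TT
  TTTTT
Step 3: 5 trees catch fire, 5 burn out
  .....
  .....
  ..F.F
  .F.FT
  FTTTT
Step 4: 3 trees catch fire, 5 burn out
  .....
  .....
  .....
  ....F
  .FTFT

.....
.....
.....
....F
.FTFT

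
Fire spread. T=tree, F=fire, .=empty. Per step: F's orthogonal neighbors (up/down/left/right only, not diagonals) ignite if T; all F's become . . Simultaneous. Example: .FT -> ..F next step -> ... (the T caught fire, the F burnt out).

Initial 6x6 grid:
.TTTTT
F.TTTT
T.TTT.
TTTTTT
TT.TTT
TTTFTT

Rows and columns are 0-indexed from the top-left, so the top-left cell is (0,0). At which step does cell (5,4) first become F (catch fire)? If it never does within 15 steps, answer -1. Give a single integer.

Step 1: cell (5,4)='F' (+4 fires, +2 burnt)
  -> target ignites at step 1
Step 2: cell (5,4)='.' (+5 fires, +4 burnt)
Step 3: cell (5,4)='.' (+8 fires, +5 burnt)
Step 4: cell (5,4)='.' (+4 fires, +8 burnt)
Step 5: cell (5,4)='.' (+3 fires, +4 burnt)
Step 6: cell (5,4)='.' (+3 fires, +3 burnt)
Step 7: cell (5,4)='.' (+2 fires, +3 burnt)
Step 8: cell (5,4)='.' (+0 fires, +2 burnt)
  fire out at step 8

1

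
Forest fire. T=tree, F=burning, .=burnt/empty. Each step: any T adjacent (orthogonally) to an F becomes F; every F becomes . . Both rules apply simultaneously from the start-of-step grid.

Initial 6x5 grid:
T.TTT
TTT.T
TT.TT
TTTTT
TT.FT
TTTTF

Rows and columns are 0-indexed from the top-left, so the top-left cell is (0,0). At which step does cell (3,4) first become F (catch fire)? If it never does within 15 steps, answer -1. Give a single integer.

Step 1: cell (3,4)='T' (+3 fires, +2 burnt)
Step 2: cell (3,4)='F' (+4 fires, +3 burnt)
  -> target ignites at step 2
Step 3: cell (3,4)='.' (+3 fires, +4 burnt)
Step 4: cell (3,4)='.' (+5 fires, +3 burnt)
Step 5: cell (3,4)='.' (+4 fires, +5 burnt)
Step 6: cell (3,4)='.' (+3 fires, +4 burnt)
Step 7: cell (3,4)='.' (+2 fires, +3 burnt)
Step 8: cell (3,4)='.' (+0 fires, +2 burnt)
  fire out at step 8

2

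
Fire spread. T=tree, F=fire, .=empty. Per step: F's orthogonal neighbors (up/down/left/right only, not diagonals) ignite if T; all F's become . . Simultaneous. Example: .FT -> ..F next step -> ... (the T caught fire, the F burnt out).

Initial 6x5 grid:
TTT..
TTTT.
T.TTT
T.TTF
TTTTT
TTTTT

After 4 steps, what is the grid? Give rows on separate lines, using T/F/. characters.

Step 1: 3 trees catch fire, 1 burn out
  TTT..
  TTTT.
  T.TTF
  T.TF.
  TTTTF
  TTTTT
Step 2: 4 trees catch fire, 3 burn out
  TTT..
  TTTT.
  T.TF.
  T.F..
  TTTF.
  TTTTF
Step 3: 4 trees catch fire, 4 burn out
  TTT..
  TTTF.
  T.F..
  T....
  TTF..
  TTTF.
Step 4: 3 trees catch fire, 4 burn out
  TTT..
  TTF..
  T....
  T....
  TF...
  TTF..

TTT..
TTF..
T....
T....
TF...
TTF..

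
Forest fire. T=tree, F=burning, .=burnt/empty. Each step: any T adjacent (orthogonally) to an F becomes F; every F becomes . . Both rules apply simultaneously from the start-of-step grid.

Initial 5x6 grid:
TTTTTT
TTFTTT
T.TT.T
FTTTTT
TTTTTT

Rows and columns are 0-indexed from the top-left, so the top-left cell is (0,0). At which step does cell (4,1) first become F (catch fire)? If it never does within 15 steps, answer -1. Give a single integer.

Step 1: cell (4,1)='T' (+7 fires, +2 burnt)
Step 2: cell (4,1)='F' (+7 fires, +7 burnt)
  -> target ignites at step 2
Step 3: cell (4,1)='.' (+5 fires, +7 burnt)
Step 4: cell (4,1)='.' (+4 fires, +5 burnt)
Step 5: cell (4,1)='.' (+2 fires, +4 burnt)
Step 6: cell (4,1)='.' (+1 fires, +2 burnt)
Step 7: cell (4,1)='.' (+0 fires, +1 burnt)
  fire out at step 7

2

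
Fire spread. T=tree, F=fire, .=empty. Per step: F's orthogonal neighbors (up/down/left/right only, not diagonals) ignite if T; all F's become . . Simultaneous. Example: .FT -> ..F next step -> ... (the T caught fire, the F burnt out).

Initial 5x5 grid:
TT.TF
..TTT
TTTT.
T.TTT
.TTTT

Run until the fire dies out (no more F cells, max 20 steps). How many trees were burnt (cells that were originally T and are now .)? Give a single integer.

Step 1: +2 fires, +1 burnt (F count now 2)
Step 2: +1 fires, +2 burnt (F count now 1)
Step 3: +2 fires, +1 burnt (F count now 2)
Step 4: +2 fires, +2 burnt (F count now 2)
Step 5: +4 fires, +2 burnt (F count now 4)
Step 6: +3 fires, +4 burnt (F count now 3)
Step 7: +2 fires, +3 burnt (F count now 2)
Step 8: +0 fires, +2 burnt (F count now 0)
Fire out after step 8
Initially T: 18, now '.': 23
Total burnt (originally-T cells now '.'): 16

Answer: 16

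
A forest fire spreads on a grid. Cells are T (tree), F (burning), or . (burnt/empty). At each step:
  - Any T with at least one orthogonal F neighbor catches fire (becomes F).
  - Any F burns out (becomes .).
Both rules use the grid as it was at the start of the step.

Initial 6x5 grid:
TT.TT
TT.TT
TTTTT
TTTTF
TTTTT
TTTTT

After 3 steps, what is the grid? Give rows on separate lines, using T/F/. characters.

Step 1: 3 trees catch fire, 1 burn out
  TT.TT
  TT.TT
  TTTTF
  TTTF.
  TTTTF
  TTTTT
Step 2: 5 trees catch fire, 3 burn out
  TT.TT
  TT.TF
  TTTF.
  TTF..
  TTTF.
  TTTTF
Step 3: 6 trees catch fire, 5 burn out
  TT.TF
  TT.F.
  TTF..
  TF...
  TTF..
  TTTF.

TT.TF
TT.F.
TTF..
TF...
TTF..
TTTF.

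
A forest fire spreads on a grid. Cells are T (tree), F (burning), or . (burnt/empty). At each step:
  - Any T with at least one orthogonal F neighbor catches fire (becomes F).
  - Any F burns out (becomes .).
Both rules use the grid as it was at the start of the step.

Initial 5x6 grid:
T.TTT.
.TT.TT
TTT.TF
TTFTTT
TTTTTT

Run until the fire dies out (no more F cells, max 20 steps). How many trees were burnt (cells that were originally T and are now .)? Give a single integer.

Answer: 22

Derivation:
Step 1: +7 fires, +2 burnt (F count now 7)
Step 2: +8 fires, +7 burnt (F count now 8)
Step 3: +6 fires, +8 burnt (F count now 6)
Step 4: +1 fires, +6 burnt (F count now 1)
Step 5: +0 fires, +1 burnt (F count now 0)
Fire out after step 5
Initially T: 23, now '.': 29
Total burnt (originally-T cells now '.'): 22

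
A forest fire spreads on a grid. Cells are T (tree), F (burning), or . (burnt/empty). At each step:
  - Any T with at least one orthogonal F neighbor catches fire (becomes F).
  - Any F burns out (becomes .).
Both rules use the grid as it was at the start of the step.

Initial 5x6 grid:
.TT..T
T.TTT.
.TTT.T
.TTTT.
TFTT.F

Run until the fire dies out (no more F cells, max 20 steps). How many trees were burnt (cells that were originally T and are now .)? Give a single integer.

Step 1: +3 fires, +2 burnt (F count now 3)
Step 2: +3 fires, +3 burnt (F count now 3)
Step 3: +2 fires, +3 burnt (F count now 2)
Step 4: +3 fires, +2 burnt (F count now 3)
Step 5: +2 fires, +3 burnt (F count now 2)
Step 6: +2 fires, +2 burnt (F count now 2)
Step 7: +0 fires, +2 burnt (F count now 0)
Fire out after step 7
Initially T: 18, now '.': 27
Total burnt (originally-T cells now '.'): 15

Answer: 15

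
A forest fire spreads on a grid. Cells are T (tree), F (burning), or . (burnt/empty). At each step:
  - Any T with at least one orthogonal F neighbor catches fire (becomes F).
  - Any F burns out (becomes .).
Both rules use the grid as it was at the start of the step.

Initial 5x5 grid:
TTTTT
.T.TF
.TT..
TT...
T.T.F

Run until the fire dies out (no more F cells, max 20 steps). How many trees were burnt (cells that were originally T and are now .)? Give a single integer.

Answer: 12

Derivation:
Step 1: +2 fires, +2 burnt (F count now 2)
Step 2: +1 fires, +2 burnt (F count now 1)
Step 3: +1 fires, +1 burnt (F count now 1)
Step 4: +1 fires, +1 burnt (F count now 1)
Step 5: +2 fires, +1 burnt (F count now 2)
Step 6: +1 fires, +2 burnt (F count now 1)
Step 7: +2 fires, +1 burnt (F count now 2)
Step 8: +1 fires, +2 burnt (F count now 1)
Step 9: +1 fires, +1 burnt (F count now 1)
Step 10: +0 fires, +1 burnt (F count now 0)
Fire out after step 10
Initially T: 13, now '.': 24
Total burnt (originally-T cells now '.'): 12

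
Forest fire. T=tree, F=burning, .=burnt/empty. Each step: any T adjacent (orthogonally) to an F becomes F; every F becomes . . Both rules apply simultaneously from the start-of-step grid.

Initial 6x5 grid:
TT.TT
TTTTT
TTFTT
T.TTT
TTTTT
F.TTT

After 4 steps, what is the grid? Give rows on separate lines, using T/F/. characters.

Step 1: 5 trees catch fire, 2 burn out
  TT.TT
  TTFTT
  TF.FT
  T.FTT
  FTTTT
  ..TTT
Step 2: 8 trees catch fire, 5 burn out
  TT.TT
  TF.FT
  F...F
  F..FT
  .FFTT
  ..TTT
Step 3: 7 trees catch fire, 8 burn out
  TF.FT
  F...F
  .....
  ....F
  ...FT
  ..FTT
Step 4: 4 trees catch fire, 7 burn out
  F...F
  .....
  .....
  .....
  ....F
  ...FT

F...F
.....
.....
.....
....F
...FT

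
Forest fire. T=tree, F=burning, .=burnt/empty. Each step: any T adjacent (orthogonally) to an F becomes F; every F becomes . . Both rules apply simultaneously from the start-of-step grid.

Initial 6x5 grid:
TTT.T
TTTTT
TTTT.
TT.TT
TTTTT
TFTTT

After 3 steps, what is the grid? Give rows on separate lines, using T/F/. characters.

Step 1: 3 trees catch fire, 1 burn out
  TTT.T
  TTTTT
  TTTT.
  TT.TT
  TFTTT
  F.FTT
Step 2: 4 trees catch fire, 3 burn out
  TTT.T
  TTTTT
  TTTT.
  TF.TT
  F.FTT
  ...FT
Step 3: 4 trees catch fire, 4 burn out
  TTT.T
  TTTTT
  TFTT.
  F..TT
  ...FT
  ....F

TTT.T
TTTTT
TFTT.
F..TT
...FT
....F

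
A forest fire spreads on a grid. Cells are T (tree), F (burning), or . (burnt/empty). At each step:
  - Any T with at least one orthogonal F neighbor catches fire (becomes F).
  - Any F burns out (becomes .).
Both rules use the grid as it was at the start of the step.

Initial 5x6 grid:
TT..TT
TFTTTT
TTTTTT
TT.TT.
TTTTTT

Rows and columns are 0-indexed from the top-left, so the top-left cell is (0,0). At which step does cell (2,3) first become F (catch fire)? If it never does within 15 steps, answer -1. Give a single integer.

Step 1: cell (2,3)='T' (+4 fires, +1 burnt)
Step 2: cell (2,3)='T' (+5 fires, +4 burnt)
Step 3: cell (2,3)='F' (+4 fires, +5 burnt)
  -> target ignites at step 3
Step 4: cell (2,3)='.' (+6 fires, +4 burnt)
Step 5: cell (2,3)='.' (+4 fires, +6 burnt)
Step 6: cell (2,3)='.' (+1 fires, +4 burnt)
Step 7: cell (2,3)='.' (+1 fires, +1 burnt)
Step 8: cell (2,3)='.' (+0 fires, +1 burnt)
  fire out at step 8

3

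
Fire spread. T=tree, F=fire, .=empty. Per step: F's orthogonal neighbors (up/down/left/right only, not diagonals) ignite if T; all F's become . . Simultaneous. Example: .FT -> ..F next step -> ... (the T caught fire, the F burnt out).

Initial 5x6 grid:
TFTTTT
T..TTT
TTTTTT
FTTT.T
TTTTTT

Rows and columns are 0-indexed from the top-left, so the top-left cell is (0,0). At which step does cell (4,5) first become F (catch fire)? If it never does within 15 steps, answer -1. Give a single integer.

Step 1: cell (4,5)='T' (+5 fires, +2 burnt)
Step 2: cell (4,5)='T' (+5 fires, +5 burnt)
Step 3: cell (4,5)='T' (+5 fires, +5 burnt)
Step 4: cell (4,5)='T' (+4 fires, +5 burnt)
Step 5: cell (4,5)='T' (+3 fires, +4 burnt)
Step 6: cell (4,5)='F' (+2 fires, +3 burnt)
  -> target ignites at step 6
Step 7: cell (4,5)='.' (+1 fires, +2 burnt)
Step 8: cell (4,5)='.' (+0 fires, +1 burnt)
  fire out at step 8

6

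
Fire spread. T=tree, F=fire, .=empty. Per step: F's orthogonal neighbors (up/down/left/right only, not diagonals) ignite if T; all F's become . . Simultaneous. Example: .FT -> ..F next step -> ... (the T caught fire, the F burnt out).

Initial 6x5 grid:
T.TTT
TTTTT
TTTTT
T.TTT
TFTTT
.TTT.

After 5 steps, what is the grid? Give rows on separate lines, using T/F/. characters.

Step 1: 3 trees catch fire, 1 burn out
  T.TTT
  TTTTT
  TTTTT
  T.TTT
  F.FTT
  .FTT.
Step 2: 4 trees catch fire, 3 burn out
  T.TTT
  TTTTT
  TTTTT
  F.FTT
  ...FT
  ..FT.
Step 3: 5 trees catch fire, 4 burn out
  T.TTT
  TTTTT
  FTFTT
  ...FT
  ....F
  ...F.
Step 4: 5 trees catch fire, 5 burn out
  T.TTT
  FTFTT
  .F.FT
  ....F
  .....
  .....
Step 5: 5 trees catch fire, 5 burn out
  F.FTT
  .F.FT
  ....F
  .....
  .....
  .....

F.FTT
.F.FT
....F
.....
.....
.....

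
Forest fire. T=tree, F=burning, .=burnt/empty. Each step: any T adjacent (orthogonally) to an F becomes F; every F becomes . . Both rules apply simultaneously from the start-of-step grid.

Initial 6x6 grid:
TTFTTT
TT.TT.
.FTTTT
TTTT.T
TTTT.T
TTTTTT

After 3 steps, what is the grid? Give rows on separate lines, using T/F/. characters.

Step 1: 5 trees catch fire, 2 burn out
  TF.FTT
  TF.TT.
  ..FTTT
  TFTT.T
  TTTT.T
  TTTTTT
Step 2: 8 trees catch fire, 5 burn out
  F...FT
  F..FT.
  ...FTT
  F.FT.T
  TFTT.T
  TTTTTT
Step 3: 7 trees catch fire, 8 burn out
  .....F
  ....F.
  ....FT
  ...F.T
  F.FT.T
  TFTTTT

.....F
....F.
....FT
...F.T
F.FT.T
TFTTTT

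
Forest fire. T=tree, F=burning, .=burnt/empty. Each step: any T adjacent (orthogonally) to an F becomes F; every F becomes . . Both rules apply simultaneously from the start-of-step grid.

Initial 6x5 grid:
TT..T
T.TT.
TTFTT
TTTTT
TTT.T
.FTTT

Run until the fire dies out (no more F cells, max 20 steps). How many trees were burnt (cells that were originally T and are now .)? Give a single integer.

Answer: 21

Derivation:
Step 1: +6 fires, +2 burnt (F count now 6)
Step 2: +8 fires, +6 burnt (F count now 8)
Step 3: +4 fires, +8 burnt (F count now 4)
Step 4: +2 fires, +4 burnt (F count now 2)
Step 5: +1 fires, +2 burnt (F count now 1)
Step 6: +0 fires, +1 burnt (F count now 0)
Fire out after step 6
Initially T: 22, now '.': 29
Total burnt (originally-T cells now '.'): 21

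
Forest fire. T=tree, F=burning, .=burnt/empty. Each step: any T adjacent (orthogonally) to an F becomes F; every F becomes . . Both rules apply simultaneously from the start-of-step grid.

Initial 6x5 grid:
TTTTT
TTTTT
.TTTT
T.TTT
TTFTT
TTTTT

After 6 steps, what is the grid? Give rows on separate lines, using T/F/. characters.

Step 1: 4 trees catch fire, 1 burn out
  TTTTT
  TTTTT
  .TTTT
  T.FTT
  TF.FT
  TTFTT
Step 2: 6 trees catch fire, 4 burn out
  TTTTT
  TTTTT
  .TFTT
  T..FT
  F...F
  TF.FT
Step 3: 7 trees catch fire, 6 burn out
  TTTTT
  TTFTT
  .F.FT
  F...F
  .....
  F...F
Step 4: 4 trees catch fire, 7 burn out
  TTFTT
  TF.FT
  ....F
  .....
  .....
  .....
Step 5: 4 trees catch fire, 4 burn out
  TF.FT
  F...F
  .....
  .....
  .....
  .....
Step 6: 2 trees catch fire, 4 burn out
  F...F
  .....
  .....
  .....
  .....
  .....

F...F
.....
.....
.....
.....
.....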